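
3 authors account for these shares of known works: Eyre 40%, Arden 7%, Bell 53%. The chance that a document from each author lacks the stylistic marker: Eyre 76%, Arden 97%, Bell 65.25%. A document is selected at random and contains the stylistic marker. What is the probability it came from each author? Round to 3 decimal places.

Eyre 0.340, Arden 0.007, Bell 0.652

Taking complements, P(marker | each) = Eyre 0.24, Arden 0.03, Bell 0.3475.
By Bayes' rule, posterior ∝ prior × likelihood:
  Eyre: 0.4 × 0.24 = 0.096
  Arden: 0.07 × 0.03 = 0.0021
  Bell: 0.53 × 0.3475 = 0.184175
Sum = 0.282275.
P(Eyre | marker) = 0.096/0.282275 ≈ 0.340
P(Arden | marker) = 0.0021/0.282275 ≈ 0.007
P(Bell | marker) = 0.184175/0.282275 ≈ 0.652
(Check: 0.340+0.007+0.652 = 0.999.)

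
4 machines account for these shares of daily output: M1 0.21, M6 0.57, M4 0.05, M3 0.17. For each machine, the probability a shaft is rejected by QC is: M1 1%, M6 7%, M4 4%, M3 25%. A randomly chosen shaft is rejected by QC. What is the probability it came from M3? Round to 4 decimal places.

0.4913

Compute prior × likelihood for every hypothesis:
  M1: 0.21 × 0.01 = 0.0021
  M6: 0.57 × 0.07 = 0.0399
  M4: 0.05 × 0.04 = 0.002
  M3: 0.17 × 0.25 = 0.0425
Normalizing constant = 0.0865.
P(M3 | evidence) = 0.0425 / 0.0865 ≈ 0.4913.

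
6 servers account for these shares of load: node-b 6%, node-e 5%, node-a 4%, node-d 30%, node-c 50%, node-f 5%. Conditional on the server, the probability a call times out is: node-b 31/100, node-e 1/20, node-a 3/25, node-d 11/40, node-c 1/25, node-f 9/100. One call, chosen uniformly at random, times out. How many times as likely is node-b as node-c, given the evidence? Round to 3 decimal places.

Unnormalized posteriors (prior × likelihood):
  node-b: 0.06 × 0.31 = 0.0186
  node-e: 0.05 × 0.05 = 0.0025
  node-a: 0.04 × 0.12 = 0.0048
  node-d: 0.3 × 0.275 = 0.0825
  node-c: 0.5 × 0.04 = 0.02
  node-f: 0.05 × 0.09 = 0.0045
Normalizing constant = 0.1329.
The ratio is 0.0186 / 0.02 (the normalizer cancels) = 0.930.

0.930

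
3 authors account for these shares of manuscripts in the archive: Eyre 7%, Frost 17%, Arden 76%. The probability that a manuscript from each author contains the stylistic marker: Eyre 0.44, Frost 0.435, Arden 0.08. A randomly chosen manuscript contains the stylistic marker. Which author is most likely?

By Bayes' rule, posterior ∝ prior × likelihood:
  Eyre: 0.07 × 0.44 = 0.0308
  Frost: 0.17 × 0.435 = 0.07395
  Arden: 0.76 × 0.08 = 0.0608
Sum = 0.16555.
Largest term belongs to Frost, so Frost is most probable.

Frost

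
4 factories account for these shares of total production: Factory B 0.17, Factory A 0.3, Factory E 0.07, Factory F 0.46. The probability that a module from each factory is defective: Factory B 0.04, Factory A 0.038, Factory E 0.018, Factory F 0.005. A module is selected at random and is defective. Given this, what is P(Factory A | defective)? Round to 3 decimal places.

Unnormalized posteriors (prior × likelihood):
  Factory B: 0.17 × 0.04 = 0.0068
  Factory A: 0.3 × 0.038 = 0.0114
  Factory E: 0.07 × 0.018 = 0.00126
  Factory F: 0.46 × 0.005 = 0.0023
Normalizing constant = 0.02176.
P(Factory A | evidence) = 0.0114 / 0.02176 ≈ 0.524.

0.524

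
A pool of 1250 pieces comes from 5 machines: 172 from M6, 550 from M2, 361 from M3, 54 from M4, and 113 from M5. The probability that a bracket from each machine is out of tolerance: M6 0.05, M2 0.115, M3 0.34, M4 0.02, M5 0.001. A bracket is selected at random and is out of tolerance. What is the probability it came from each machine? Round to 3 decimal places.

Unnormalized posteriors (prior × likelihood):
  M6: 0.1376 × 0.05 = 0.00688
  M2: 0.44 × 0.115 = 0.0506
  M3: 0.2888 × 0.34 = 0.098192
  M4: 0.0432 × 0.02 = 0.000864
  M5: 0.0904 × 0.001 = 0.0000904
Total = 0.1566264.
P(M6 | oversize) = 0.00688/0.1566264 ≈ 0.044
P(M2 | oversize) = 0.0506/0.1566264 ≈ 0.323
P(M3 | oversize) = 0.098192/0.1566264 ≈ 0.627
P(M4 | oversize) = 0.000864/0.1566264 ≈ 0.006
P(M5 | oversize) = 0.0000904/0.1566264 ≈ 0.001

M6 0.044, M2 0.323, M3 0.627, M4 0.006, M5 0.001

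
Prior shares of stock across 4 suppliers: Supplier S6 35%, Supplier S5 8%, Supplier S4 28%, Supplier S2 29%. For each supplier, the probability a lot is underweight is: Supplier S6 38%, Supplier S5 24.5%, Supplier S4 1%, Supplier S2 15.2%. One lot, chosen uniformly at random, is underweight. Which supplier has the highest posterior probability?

Supplier S6

Prior × likelihood for each hypothesis:
  Supplier S6: 0.35 × 0.38 = 0.133
  Supplier S5: 0.08 × 0.245 = 0.0196
  Supplier S4: 0.28 × 0.01 = 0.0028
  Supplier S2: 0.29 × 0.152 = 0.04408
Sum = 0.19948.
Largest term belongs to Supplier S6, so Supplier S6 is most probable.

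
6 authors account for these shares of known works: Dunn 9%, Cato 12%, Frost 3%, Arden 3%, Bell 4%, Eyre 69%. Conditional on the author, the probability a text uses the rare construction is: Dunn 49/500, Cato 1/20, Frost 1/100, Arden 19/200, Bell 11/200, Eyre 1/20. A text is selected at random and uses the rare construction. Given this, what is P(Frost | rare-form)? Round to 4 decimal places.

Prior × likelihood for each hypothesis:
  Dunn: 0.09 × 0.098 = 0.00882
  Cato: 0.12 × 0.05 = 0.006
  Frost: 0.03 × 0.01 = 0.0003
  Arden: 0.03 × 0.095 = 0.00285
  Bell: 0.04 × 0.055 = 0.0022
  Eyre: 0.69 × 0.05 = 0.0345
Total = 0.05467.
P(Frost | evidence) = 0.0003 / 0.05467 ≈ 0.0055.

0.0055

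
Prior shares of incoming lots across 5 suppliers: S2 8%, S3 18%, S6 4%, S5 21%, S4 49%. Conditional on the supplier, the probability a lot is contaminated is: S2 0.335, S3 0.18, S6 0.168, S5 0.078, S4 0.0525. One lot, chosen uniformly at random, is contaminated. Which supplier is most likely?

Prior × likelihood for each hypothesis:
  S2: 0.08 × 0.335 = 0.0268
  S3: 0.18 × 0.18 = 0.0324
  S6: 0.04 × 0.168 = 0.00672
  S5: 0.21 × 0.078 = 0.01638
  S4: 0.49 × 0.0525 = 0.025725
Normalizing constant = 0.108025.
Largest term belongs to S3, so S3 is most probable.

S3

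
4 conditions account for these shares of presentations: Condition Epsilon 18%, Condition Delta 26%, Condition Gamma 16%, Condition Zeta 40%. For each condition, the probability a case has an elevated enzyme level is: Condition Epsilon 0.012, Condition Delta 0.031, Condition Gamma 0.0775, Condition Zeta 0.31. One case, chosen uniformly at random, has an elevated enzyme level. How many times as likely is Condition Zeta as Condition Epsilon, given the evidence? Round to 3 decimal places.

57.407

Unnormalized posteriors (prior × likelihood):
  Condition Epsilon: 0.18 × 0.012 = 0.00216
  Condition Delta: 0.26 × 0.031 = 0.00806
  Condition Gamma: 0.16 × 0.0775 = 0.0124
  Condition Zeta: 0.4 × 0.31 = 0.124
Total = 0.14662.
The ratio is 0.124 / 0.00216 (the normalizer cancels) = 57.407.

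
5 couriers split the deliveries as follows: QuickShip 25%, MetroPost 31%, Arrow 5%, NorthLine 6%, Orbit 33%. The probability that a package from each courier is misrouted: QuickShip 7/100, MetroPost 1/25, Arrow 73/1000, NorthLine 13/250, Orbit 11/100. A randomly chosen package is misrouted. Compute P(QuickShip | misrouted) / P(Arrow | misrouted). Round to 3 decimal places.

4.795

By Bayes' rule, posterior ∝ prior × likelihood:
  QuickShip: 0.25 × 0.07 = 0.0175
  MetroPost: 0.31 × 0.04 = 0.0124
  Arrow: 0.05 × 0.073 = 0.00365
  NorthLine: 0.06 × 0.052 = 0.00312
  Orbit: 0.33 × 0.11 = 0.0363
Normalizing constant = 0.07297.
The ratio is 0.0175 / 0.00365 (the normalizer cancels) = 4.795.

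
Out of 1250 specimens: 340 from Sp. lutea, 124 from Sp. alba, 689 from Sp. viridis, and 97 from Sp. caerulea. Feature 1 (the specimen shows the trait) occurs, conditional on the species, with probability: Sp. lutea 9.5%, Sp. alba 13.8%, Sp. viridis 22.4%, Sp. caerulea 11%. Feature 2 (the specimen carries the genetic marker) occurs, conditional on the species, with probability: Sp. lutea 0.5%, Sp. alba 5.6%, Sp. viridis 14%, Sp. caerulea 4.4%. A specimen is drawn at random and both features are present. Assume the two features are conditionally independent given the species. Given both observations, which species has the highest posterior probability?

Sp. viridis

Prior × likelihood for each hypothesis:
  Sp. lutea: 0.272 × 0.095 × 0.005 = 0.0001292
  Sp. alba: 0.0992 × 0.138 × 0.056 = 0.0007666176
  Sp. viridis: 0.5512 × 0.224 × 0.14 = 0.017285632
  Sp. caerulea: 0.0776 × 0.11 × 0.044 = 0.000375584
Sum = 0.0185570336.
Largest term belongs to Sp. viridis, so Sp. viridis is most probable.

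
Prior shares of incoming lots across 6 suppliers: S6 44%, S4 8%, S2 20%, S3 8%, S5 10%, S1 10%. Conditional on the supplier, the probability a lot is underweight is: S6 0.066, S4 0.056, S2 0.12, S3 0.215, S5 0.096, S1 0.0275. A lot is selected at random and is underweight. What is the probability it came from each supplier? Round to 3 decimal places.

S6 0.334, S4 0.051, S2 0.276, S3 0.198, S5 0.110, S1 0.032

Prior × likelihood for each hypothesis:
  S6: 0.44 × 0.066 = 0.02904
  S4: 0.08 × 0.056 = 0.00448
  S2: 0.2 × 0.12 = 0.024
  S3: 0.08 × 0.215 = 0.0172
  S5: 0.1 × 0.096 = 0.0096
  S1: 0.1 × 0.0275 = 0.00275
Total = 0.08707.
P(S6 | underweight) = 0.02904/0.08707 ≈ 0.334
P(S4 | underweight) = 0.00448/0.08707 ≈ 0.051
P(S2 | underweight) = 0.024/0.08707 ≈ 0.276
P(S3 | underweight) = 0.0172/0.08707 ≈ 0.198
P(S5 | underweight) = 0.0096/0.08707 ≈ 0.110
P(S1 | underweight) = 0.00275/0.08707 ≈ 0.032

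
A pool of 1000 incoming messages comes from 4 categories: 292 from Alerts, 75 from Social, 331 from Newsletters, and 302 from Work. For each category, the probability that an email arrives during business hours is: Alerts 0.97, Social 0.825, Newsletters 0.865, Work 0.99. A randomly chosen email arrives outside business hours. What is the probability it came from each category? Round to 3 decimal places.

Taking complements, P(off-hours | each) = Alerts 0.03, Social 0.175, Newsletters 0.135, Work 0.01.
Compute prior × likelihood for every hypothesis:
  Alerts: 0.292 × 0.03 = 0.00876
  Social: 0.075 × 0.175 = 0.013125
  Newsletters: 0.331 × 0.135 = 0.044685
  Work: 0.302 × 0.01 = 0.00302
Sum = 0.06959.
P(Alerts | off-hours) = 0.00876/0.06959 ≈ 0.126
P(Social | off-hours) = 0.013125/0.06959 ≈ 0.189
P(Newsletters | off-hours) = 0.044685/0.06959 ≈ 0.642
P(Work | off-hours) = 0.00302/0.06959 ≈ 0.043
(Check: 0.126+0.189+0.642+0.043 = 1.000.)

Alerts 0.126, Social 0.189, Newsletters 0.642, Work 0.043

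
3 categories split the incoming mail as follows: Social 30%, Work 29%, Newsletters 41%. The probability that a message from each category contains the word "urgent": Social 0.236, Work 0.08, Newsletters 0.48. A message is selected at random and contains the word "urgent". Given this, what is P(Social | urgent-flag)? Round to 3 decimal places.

0.243

Compute prior × likelihood for every hypothesis:
  Social: 0.3 × 0.236 = 0.0708
  Work: 0.29 × 0.08 = 0.0232
  Newsletters: 0.41 × 0.48 = 0.1968
Normalizing constant = 0.2908.
P(Social | evidence) = 0.0708 / 0.2908 ≈ 0.243.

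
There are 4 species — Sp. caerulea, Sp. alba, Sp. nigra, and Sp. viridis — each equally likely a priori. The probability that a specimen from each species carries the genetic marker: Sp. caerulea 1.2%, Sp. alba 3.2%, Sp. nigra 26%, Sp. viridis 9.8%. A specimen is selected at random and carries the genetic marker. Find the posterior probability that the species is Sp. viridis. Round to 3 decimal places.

Since the prior is uniform, the posterior is proportional to the likelihood:
  Sp. caerulea: 0.012
  Sp. alba: 0.032
  Sp. nigra: 0.26
  Sp. viridis: 0.098
Sum = 0.402.
P(Sp. viridis | evidence) = 0.098 / 0.402 ≈ 0.244.

0.244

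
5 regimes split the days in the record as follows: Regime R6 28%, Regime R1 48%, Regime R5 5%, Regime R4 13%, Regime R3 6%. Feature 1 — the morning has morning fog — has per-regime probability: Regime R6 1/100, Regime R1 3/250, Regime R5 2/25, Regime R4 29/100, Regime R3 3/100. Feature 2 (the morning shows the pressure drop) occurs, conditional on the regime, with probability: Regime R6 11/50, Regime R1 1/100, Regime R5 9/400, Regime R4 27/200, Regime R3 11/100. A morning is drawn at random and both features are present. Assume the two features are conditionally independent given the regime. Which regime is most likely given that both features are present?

Regime R4

Prior × likelihood for each hypothesis:
  Regime R6: 0.28 × 0.01 × 0.22 = 0.000616
  Regime R1: 0.48 × 0.012 × 0.01 = 0.0000576
  Regime R5: 0.05 × 0.08 × 0.0225 = 0.00009
  Regime R4: 0.13 × 0.29 × 0.135 = 0.0050895
  Regime R3: 0.06 × 0.03 × 0.11 = 0.000198
Total = 0.0060511.
Largest term belongs to Regime R4, so Regime R4 is most probable.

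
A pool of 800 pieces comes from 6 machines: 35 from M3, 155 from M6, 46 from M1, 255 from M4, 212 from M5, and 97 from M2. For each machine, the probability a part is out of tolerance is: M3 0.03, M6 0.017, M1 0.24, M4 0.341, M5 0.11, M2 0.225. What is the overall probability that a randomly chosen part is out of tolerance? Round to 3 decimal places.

0.184

By Bayes' rule, posterior ∝ prior × likelihood:
  M3: 0.04375 × 0.03 = 0.0013125
  M6: 0.19375 × 0.017 = 0.00329375
  M1: 0.0575 × 0.24 = 0.0138
  M4: 0.31875 × 0.341 = 0.10869375
  M5: 0.265 × 0.11 = 0.02915
  M2: 0.12125 × 0.225 = 0.02728125
P(oversize) = 0.0013125 + 0.00329375 + 0.0138 + 0.10869375 + 0.02915 + 0.02728125 = 0.18353125 → 0.184.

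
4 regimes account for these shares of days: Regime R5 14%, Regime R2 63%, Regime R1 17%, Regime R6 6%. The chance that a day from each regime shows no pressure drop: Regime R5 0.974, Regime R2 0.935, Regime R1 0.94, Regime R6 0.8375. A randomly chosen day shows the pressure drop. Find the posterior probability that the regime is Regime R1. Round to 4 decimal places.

0.1580

Taking complements, P(drop | each) = Regime R5 0.026, Regime R2 0.065, Regime R1 0.06, Regime R6 0.1625.
Prior × likelihood for each hypothesis:
  Regime R5: 0.14 × 0.026 = 0.00364
  Regime R2: 0.63 × 0.065 = 0.04095
  Regime R1: 0.17 × 0.06 = 0.0102
  Regime R6: 0.06 × 0.1625 = 0.00975
Sum = 0.06454.
P(Regime R1 | evidence) = 0.0102 / 0.06454 ≈ 0.1580.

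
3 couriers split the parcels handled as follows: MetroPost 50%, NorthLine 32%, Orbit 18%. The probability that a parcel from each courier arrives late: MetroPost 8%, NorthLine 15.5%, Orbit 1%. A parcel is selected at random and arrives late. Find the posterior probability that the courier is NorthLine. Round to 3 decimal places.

Compute prior × likelihood for every hypothesis:
  MetroPost: 0.5 × 0.08 = 0.04
  NorthLine: 0.32 × 0.155 = 0.0496
  Orbit: 0.18 × 0.01 = 0.0018
Normalizing constant = 0.0914.
P(NorthLine | evidence) = 0.0496 / 0.0914 ≈ 0.543.

0.543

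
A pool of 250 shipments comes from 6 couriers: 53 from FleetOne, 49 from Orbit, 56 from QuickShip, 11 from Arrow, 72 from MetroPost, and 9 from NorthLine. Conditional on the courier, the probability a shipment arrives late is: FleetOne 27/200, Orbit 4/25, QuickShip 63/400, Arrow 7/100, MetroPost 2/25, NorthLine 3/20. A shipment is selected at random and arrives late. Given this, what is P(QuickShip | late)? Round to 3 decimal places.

0.278

Prior × likelihood for each hypothesis:
  FleetOne: 0.212 × 0.135 = 0.02862
  Orbit: 0.196 × 0.16 = 0.03136
  QuickShip: 0.224 × 0.1575 = 0.03528
  Arrow: 0.044 × 0.07 = 0.00308
  MetroPost: 0.288 × 0.08 = 0.02304
  NorthLine: 0.036 × 0.15 = 0.0054
Normalizing constant = 0.12678.
P(QuickShip | evidence) = 0.03528 / 0.12678 ≈ 0.278.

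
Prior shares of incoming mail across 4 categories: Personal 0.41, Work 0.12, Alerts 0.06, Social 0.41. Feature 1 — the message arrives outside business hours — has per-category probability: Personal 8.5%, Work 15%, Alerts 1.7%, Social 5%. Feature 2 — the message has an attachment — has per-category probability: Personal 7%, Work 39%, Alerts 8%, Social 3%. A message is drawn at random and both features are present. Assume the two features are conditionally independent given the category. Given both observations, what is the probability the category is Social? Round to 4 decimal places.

0.0606

By Bayes' rule, posterior ∝ prior × likelihood:
  Personal: 0.41 × 0.085 × 0.07 = 0.0024395
  Work: 0.12 × 0.15 × 0.39 = 0.00702
  Alerts: 0.06 × 0.017 × 0.08 = 0.0000816
  Social: 0.41 × 0.05 × 0.03 = 0.000615
Total = 0.0101561.
P(Social | evidence) = 0.000615 / 0.0101561 ≈ 0.0606.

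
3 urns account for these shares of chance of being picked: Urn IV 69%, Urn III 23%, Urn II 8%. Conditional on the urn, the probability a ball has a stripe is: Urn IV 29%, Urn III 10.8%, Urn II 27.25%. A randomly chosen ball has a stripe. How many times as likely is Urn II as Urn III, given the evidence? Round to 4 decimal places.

0.8776

By Bayes' rule, posterior ∝ prior × likelihood:
  Urn IV: 0.69 × 0.29 = 0.2001
  Urn III: 0.23 × 0.108 = 0.02484
  Urn II: 0.08 × 0.2725 = 0.0218
Sum = 0.24674.
The ratio is 0.0218 / 0.02484 (the normalizer cancels) = 0.8776.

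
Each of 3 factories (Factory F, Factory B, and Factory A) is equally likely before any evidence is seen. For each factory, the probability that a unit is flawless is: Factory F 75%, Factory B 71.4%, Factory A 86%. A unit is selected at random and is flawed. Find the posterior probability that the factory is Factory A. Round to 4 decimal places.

Taking complements, P(flawed | each) = Factory F 0.25, Factory B 0.286, Factory A 0.14.
Since the prior is uniform, the posterior is proportional to the likelihood:
  Factory F: 0.25
  Factory B: 0.286
  Factory A: 0.14
Normalizing constant = 0.676.
P(Factory A | evidence) = 0.14 / 0.676 ≈ 0.2071.

0.2071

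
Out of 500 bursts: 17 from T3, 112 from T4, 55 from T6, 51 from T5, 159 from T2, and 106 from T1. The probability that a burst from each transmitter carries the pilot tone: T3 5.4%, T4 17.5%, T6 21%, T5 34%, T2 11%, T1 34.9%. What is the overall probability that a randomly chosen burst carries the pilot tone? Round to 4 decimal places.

0.2078

Compute prior × likelihood for every hypothesis:
  T3: 0.034 × 0.054 = 0.001836
  T4: 0.224 × 0.175 = 0.0392
  T6: 0.11 × 0.21 = 0.0231
  T5: 0.102 × 0.34 = 0.03468
  T2: 0.318 × 0.11 = 0.03498
  T1: 0.212 × 0.349 = 0.073988
P(pilot) = 0.001836 + 0.0392 + 0.0231 + 0.03468 + 0.03498 + 0.073988 = 0.207784 → 0.2078.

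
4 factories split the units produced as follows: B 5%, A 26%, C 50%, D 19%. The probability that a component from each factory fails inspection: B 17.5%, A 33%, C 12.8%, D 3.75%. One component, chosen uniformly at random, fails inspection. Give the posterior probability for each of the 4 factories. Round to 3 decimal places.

B 0.053, A 0.518, C 0.386, D 0.043

Prior × likelihood for each hypothesis:
  B: 0.05 × 0.175 = 0.00875
  A: 0.26 × 0.33 = 0.0858
  C: 0.5 × 0.128 = 0.064
  D: 0.19 × 0.0375 = 0.007125
Normalizing constant = 0.165675.
P(B | nonconforming) = 0.00875/0.165675 ≈ 0.053
P(A | nonconforming) = 0.0858/0.165675 ≈ 0.518
P(C | nonconforming) = 0.064/0.165675 ≈ 0.386
P(D | nonconforming) = 0.007125/0.165675 ≈ 0.043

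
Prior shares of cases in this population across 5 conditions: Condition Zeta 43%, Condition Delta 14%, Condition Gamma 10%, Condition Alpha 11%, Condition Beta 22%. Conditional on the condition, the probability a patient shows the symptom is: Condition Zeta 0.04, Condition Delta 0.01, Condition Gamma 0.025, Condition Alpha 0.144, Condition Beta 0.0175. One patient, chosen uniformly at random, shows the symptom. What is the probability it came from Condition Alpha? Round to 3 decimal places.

0.388

Unnormalized posteriors (prior × likelihood):
  Condition Zeta: 0.43 × 0.04 = 0.0172
  Condition Delta: 0.14 × 0.01 = 0.0014
  Condition Gamma: 0.1 × 0.025 = 0.0025
  Condition Alpha: 0.11 × 0.144 = 0.01584
  Condition Beta: 0.22 × 0.0175 = 0.00385
Total = 0.04079.
P(Condition Alpha | evidence) = 0.01584 / 0.04079 ≈ 0.388.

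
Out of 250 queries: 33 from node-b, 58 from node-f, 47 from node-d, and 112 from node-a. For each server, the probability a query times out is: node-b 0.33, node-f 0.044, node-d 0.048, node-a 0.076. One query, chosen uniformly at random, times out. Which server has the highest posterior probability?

By Bayes' rule, posterior ∝ prior × likelihood:
  node-b: 0.132 × 0.33 = 0.04356
  node-f: 0.232 × 0.044 = 0.010208
  node-d: 0.188 × 0.048 = 0.009024
  node-a: 0.448 × 0.076 = 0.034048
Total = 0.09684.
Largest term belongs to node-b, so node-b is most probable.

node-b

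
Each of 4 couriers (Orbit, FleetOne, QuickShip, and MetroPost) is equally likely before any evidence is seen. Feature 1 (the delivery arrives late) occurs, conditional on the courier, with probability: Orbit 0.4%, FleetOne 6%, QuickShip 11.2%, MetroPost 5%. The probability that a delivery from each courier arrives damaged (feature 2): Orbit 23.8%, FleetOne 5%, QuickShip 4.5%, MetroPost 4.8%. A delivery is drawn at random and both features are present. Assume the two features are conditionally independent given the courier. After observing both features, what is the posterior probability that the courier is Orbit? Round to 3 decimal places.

0.084

Since the prior is uniform, the posterior is proportional to the likelihood:
  Orbit: 0.004 × 0.238 = 0.000952
  FleetOne: 0.06 × 0.05 = 0.003
  QuickShip: 0.112 × 0.045 = 0.00504
  MetroPost: 0.05 × 0.048 = 0.0024
Sum = 0.011392.
P(Orbit | evidence) = 0.000952 / 0.011392 ≈ 0.084.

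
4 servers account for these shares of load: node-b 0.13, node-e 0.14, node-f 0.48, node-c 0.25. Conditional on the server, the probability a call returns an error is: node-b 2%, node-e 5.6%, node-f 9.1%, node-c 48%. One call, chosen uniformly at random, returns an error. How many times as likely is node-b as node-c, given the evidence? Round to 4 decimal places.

0.0217

Prior × likelihood for each hypothesis:
  node-b: 0.13 × 0.02 = 0.0026
  node-e: 0.14 × 0.056 = 0.00784
  node-f: 0.48 × 0.091 = 0.04368
  node-c: 0.25 × 0.48 = 0.12
Total = 0.17412.
The ratio is 0.0026 / 0.12 (the normalizer cancels) = 0.0217.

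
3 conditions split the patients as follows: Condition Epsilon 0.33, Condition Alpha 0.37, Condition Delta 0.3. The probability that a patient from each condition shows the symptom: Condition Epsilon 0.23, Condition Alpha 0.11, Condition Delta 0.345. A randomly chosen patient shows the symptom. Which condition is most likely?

Condition Delta

By Bayes' rule, posterior ∝ prior × likelihood:
  Condition Epsilon: 0.33 × 0.23 = 0.0759
  Condition Alpha: 0.37 × 0.11 = 0.0407
  Condition Delta: 0.3 × 0.345 = 0.1035
Total = 0.2201.
Largest term belongs to Condition Delta, so Condition Delta is most probable.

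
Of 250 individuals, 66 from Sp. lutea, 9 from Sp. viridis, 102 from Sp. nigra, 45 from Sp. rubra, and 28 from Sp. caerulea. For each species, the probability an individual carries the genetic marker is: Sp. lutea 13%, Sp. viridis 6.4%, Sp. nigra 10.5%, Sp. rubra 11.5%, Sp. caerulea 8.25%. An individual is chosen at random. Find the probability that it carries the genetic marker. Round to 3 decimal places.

0.109

Prior × likelihood for each hypothesis:
  Sp. lutea: 0.264 × 0.13 = 0.03432
  Sp. viridis: 0.036 × 0.064 = 0.002304
  Sp. nigra: 0.408 × 0.105 = 0.04284
  Sp. rubra: 0.18 × 0.115 = 0.0207
  Sp. caerulea: 0.112 × 0.0825 = 0.00924
P(marker) = 0.03432 + 0.002304 + 0.04284 + 0.0207 + 0.00924 = 0.109404 → 0.109.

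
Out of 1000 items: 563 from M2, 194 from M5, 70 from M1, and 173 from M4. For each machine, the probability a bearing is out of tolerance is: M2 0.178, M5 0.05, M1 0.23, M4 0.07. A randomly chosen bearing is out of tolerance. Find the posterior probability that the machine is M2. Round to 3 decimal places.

Prior × likelihood for each hypothesis:
  M2: 0.563 × 0.178 = 0.100214
  M5: 0.194 × 0.05 = 0.0097
  M1: 0.07 × 0.23 = 0.0161
  M4: 0.173 × 0.07 = 0.01211
Sum = 0.138124.
P(M2 | evidence) = 0.100214 / 0.138124 ≈ 0.726.

0.726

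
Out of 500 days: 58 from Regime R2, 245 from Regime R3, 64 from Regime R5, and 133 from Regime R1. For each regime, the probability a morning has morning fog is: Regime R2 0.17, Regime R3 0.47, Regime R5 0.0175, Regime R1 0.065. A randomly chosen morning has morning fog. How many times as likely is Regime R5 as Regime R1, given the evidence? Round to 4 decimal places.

Unnormalized posteriors (prior × likelihood):
  Regime R2: 0.116 × 0.17 = 0.01972
  Regime R3: 0.49 × 0.47 = 0.2303
  Regime R5: 0.128 × 0.0175 = 0.00224
  Regime R1: 0.266 × 0.065 = 0.01729
Total = 0.26955.
The ratio is 0.00224 / 0.01729 (the normalizer cancels) = 0.1296.

0.1296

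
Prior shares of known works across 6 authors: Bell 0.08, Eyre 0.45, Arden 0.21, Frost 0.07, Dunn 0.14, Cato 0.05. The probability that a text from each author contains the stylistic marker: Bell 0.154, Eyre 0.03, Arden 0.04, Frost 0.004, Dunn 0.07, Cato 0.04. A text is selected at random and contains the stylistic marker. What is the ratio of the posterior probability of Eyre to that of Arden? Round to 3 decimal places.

Compute prior × likelihood for every hypothesis:
  Bell: 0.08 × 0.154 = 0.01232
  Eyre: 0.45 × 0.03 = 0.0135
  Arden: 0.21 × 0.04 = 0.0084
  Frost: 0.07 × 0.004 = 0.00028
  Dunn: 0.14 × 0.07 = 0.0098
  Cato: 0.05 × 0.04 = 0.002
Total = 0.0463.
The ratio is 0.0135 / 0.0084 (the normalizer cancels) = 1.607.

1.607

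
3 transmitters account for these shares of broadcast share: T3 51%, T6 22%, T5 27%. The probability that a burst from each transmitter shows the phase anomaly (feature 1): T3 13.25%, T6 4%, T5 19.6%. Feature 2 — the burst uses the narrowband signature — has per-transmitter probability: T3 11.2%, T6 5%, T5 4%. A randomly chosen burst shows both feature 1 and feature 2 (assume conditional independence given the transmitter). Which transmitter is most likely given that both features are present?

By Bayes' rule, posterior ∝ prior × likelihood:
  T3: 0.51 × 0.1325 × 0.112 = 0.0075684
  T6: 0.22 × 0.04 × 0.05 = 0.00044
  T5: 0.27 × 0.196 × 0.04 = 0.0021168
Sum = 0.0101252.
Largest term belongs to T3, so T3 is most probable.

T3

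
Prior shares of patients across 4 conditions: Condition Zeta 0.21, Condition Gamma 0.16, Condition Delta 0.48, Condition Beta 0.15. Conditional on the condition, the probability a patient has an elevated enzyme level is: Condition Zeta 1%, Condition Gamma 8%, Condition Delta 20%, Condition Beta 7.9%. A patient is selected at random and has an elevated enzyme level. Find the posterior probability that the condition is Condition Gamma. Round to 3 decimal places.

Compute prior × likelihood for every hypothesis:
  Condition Zeta: 0.21 × 0.01 = 0.0021
  Condition Gamma: 0.16 × 0.08 = 0.0128
  Condition Delta: 0.48 × 0.2 = 0.096
  Condition Beta: 0.15 × 0.079 = 0.01185
Sum = 0.12275.
P(Condition Gamma | evidence) = 0.0128 / 0.12275 ≈ 0.104.

0.104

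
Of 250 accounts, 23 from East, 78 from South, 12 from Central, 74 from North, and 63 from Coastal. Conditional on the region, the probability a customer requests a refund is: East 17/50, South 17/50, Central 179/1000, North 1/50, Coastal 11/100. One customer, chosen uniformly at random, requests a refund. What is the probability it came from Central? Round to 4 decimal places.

By Bayes' rule, posterior ∝ prior × likelihood:
  East: 0.092 × 0.34 = 0.03128
  South: 0.312 × 0.34 = 0.10608
  Central: 0.048 × 0.179 = 0.008592
  North: 0.296 × 0.02 = 0.00592
  Coastal: 0.252 × 0.11 = 0.02772
Sum = 0.179592.
P(Central | evidence) = 0.008592 / 0.179592 ≈ 0.0478.

0.0478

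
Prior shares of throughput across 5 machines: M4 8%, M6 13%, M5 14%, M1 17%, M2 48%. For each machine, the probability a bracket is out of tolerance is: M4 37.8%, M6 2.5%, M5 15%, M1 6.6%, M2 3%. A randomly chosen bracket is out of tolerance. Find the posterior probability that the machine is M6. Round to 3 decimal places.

0.041

By Bayes' rule, posterior ∝ prior × likelihood:
  M4: 0.08 × 0.378 = 0.03024
  M6: 0.13 × 0.025 = 0.00325
  M5: 0.14 × 0.15 = 0.021
  M1: 0.17 × 0.066 = 0.01122
  M2: 0.48 × 0.03 = 0.0144
Normalizing constant = 0.08011.
P(M6 | evidence) = 0.00325 / 0.08011 ≈ 0.041.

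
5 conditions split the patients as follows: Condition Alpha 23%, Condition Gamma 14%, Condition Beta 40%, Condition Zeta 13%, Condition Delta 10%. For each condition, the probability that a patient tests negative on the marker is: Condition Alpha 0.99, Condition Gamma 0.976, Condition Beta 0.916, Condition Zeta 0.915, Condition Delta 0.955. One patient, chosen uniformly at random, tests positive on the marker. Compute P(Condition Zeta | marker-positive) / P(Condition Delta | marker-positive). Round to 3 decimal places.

Taking complements, P(marker-positive | each) = Condition Alpha 0.01, Condition Gamma 0.024, Condition Beta 0.084, Condition Zeta 0.085, Condition Delta 0.045.
Prior × likelihood for each hypothesis:
  Condition Alpha: 0.23 × 0.01 = 0.0023
  Condition Gamma: 0.14 × 0.024 = 0.00336
  Condition Beta: 0.4 × 0.084 = 0.0336
  Condition Zeta: 0.13 × 0.085 = 0.01105
  Condition Delta: 0.1 × 0.045 = 0.0045
Total = 0.05481.
The ratio is 0.01105 / 0.0045 (the normalizer cancels) = 2.456.

2.456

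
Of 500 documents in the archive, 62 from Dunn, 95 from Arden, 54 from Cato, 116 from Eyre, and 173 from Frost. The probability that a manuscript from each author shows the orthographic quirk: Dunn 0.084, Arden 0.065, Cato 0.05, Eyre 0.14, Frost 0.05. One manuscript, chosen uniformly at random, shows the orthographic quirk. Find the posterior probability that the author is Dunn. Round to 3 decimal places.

0.134

Unnormalized posteriors (prior × likelihood):
  Dunn: 0.124 × 0.084 = 0.010416
  Arden: 0.19 × 0.065 = 0.01235
  Cato: 0.108 × 0.05 = 0.0054
  Eyre: 0.232 × 0.14 = 0.03248
  Frost: 0.346 × 0.05 = 0.0173
Normalizing constant = 0.077946.
P(Dunn | evidence) = 0.010416 / 0.077946 ≈ 0.134.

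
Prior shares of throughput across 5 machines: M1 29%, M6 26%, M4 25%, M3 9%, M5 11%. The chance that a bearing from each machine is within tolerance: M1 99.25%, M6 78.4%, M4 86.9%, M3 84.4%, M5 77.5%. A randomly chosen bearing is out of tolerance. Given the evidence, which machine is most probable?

Taking complements, P(oversize | each) = M1 0.0075, M6 0.216, M4 0.131, M3 0.156, M5 0.225.
By Bayes' rule, posterior ∝ prior × likelihood:
  M1: 0.29 × 0.0075 = 0.002175
  M6: 0.26 × 0.216 = 0.05616
  M4: 0.25 × 0.131 = 0.03275
  M3: 0.09 × 0.156 = 0.01404
  M5: 0.11 × 0.225 = 0.02475
Sum = 0.129875.
Largest term belongs to M6, so M6 is most probable.

M6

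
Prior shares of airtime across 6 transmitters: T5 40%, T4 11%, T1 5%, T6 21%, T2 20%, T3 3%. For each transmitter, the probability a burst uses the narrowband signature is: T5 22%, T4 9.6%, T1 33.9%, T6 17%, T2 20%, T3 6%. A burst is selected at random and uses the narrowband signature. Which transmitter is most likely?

By Bayes' rule, posterior ∝ prior × likelihood:
  T5: 0.4 × 0.22 = 0.088
  T4: 0.11 × 0.096 = 0.01056
  T1: 0.05 × 0.339 = 0.01695
  T6: 0.21 × 0.17 = 0.0357
  T2: 0.2 × 0.2 = 0.04
  T3: 0.03 × 0.06 = 0.0018
Sum = 0.19301.
Largest term belongs to T5, so T5 is most probable.

T5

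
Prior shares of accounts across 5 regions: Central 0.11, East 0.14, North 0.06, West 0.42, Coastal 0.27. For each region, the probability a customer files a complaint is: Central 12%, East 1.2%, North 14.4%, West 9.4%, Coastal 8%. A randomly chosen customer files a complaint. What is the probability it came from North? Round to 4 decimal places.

Prior × likelihood for each hypothesis:
  Central: 0.11 × 0.12 = 0.0132
  East: 0.14 × 0.012 = 0.00168
  North: 0.06 × 0.144 = 0.00864
  West: 0.42 × 0.094 = 0.03948
  Coastal: 0.27 × 0.08 = 0.0216
Total = 0.0846.
P(North | evidence) = 0.00864 / 0.0846 ≈ 0.1021.

0.1021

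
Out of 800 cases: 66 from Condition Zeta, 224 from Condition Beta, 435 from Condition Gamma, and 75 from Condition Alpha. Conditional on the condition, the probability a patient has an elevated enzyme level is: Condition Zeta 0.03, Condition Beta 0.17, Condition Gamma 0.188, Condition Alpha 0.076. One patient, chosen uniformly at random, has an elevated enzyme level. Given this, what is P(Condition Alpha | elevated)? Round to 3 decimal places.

0.045

Compute prior × likelihood for every hypothesis:
  Condition Zeta: 0.0825 × 0.03 = 0.002475
  Condition Beta: 0.28 × 0.17 = 0.0476
  Condition Gamma: 0.54375 × 0.188 = 0.102225
  Condition Alpha: 0.09375 × 0.076 = 0.007125
Sum = 0.159425.
P(Condition Alpha | evidence) = 0.007125 / 0.159425 ≈ 0.045.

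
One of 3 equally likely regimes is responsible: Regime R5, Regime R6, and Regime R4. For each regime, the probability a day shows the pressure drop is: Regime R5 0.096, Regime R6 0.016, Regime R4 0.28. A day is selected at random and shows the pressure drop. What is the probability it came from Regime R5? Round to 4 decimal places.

With a uniform prior (1/3 each), posterior ∝ likelihood:
  Regime R5: 0.096
  Regime R6: 0.016
  Regime R4: 0.28
Total = 0.392.
P(Regime R5 | evidence) = 0.096 / 0.392 ≈ 0.2449.

0.2449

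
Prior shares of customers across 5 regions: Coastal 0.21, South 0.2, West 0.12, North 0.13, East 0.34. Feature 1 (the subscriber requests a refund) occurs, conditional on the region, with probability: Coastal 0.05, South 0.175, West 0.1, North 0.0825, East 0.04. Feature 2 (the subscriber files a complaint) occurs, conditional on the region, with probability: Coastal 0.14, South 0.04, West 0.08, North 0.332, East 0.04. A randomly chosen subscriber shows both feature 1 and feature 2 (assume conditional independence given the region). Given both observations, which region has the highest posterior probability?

North

By Bayes' rule, posterior ∝ prior × likelihood:
  Coastal: 0.21 × 0.05 × 0.14 = 0.00147
  South: 0.2 × 0.175 × 0.04 = 0.0014
  West: 0.12 × 0.1 × 0.08 = 0.00096
  North: 0.13 × 0.0825 × 0.332 = 0.0035607
  East: 0.34 × 0.04 × 0.04 = 0.000544
Sum = 0.0079347.
Largest term belongs to North, so North is most probable.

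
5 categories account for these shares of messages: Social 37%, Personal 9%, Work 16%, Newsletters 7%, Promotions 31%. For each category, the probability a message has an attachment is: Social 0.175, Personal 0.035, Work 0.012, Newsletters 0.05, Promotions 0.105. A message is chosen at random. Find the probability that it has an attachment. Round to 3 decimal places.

0.106

Prior × likelihood for each hypothesis:
  Social: 0.37 × 0.175 = 0.06475
  Personal: 0.09 × 0.035 = 0.00315
  Work: 0.16 × 0.012 = 0.00192
  Newsletters: 0.07 × 0.05 = 0.0035
  Promotions: 0.31 × 0.105 = 0.03255
P(attachment) = 0.06475 + 0.00315 + 0.00192 + 0.0035 + 0.03255 = 0.10587 → 0.106.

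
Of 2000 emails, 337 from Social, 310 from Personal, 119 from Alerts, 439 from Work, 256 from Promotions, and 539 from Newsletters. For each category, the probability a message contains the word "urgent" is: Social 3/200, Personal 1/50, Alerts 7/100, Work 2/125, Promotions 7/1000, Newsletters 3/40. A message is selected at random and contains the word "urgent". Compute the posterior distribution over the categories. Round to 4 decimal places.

Social 0.0734, Personal 0.0901, Alerts 0.1210, Work 0.1021, Promotions 0.0260, Newsletters 0.5874

Unnormalized posteriors (prior × likelihood):
  Social: 0.1685 × 0.015 = 0.0025275
  Personal: 0.155 × 0.02 = 0.0031
  Alerts: 0.0595 × 0.07 = 0.004165
  Work: 0.2195 × 0.016 = 0.003512
  Promotions: 0.128 × 0.007 = 0.000896
  Newsletters: 0.2695 × 0.075 = 0.0202125
Normalizing constant = 0.034413.
P(Social | urgent-flag) = 0.0025275/0.034413 ≈ 0.0734
P(Personal | urgent-flag) = 0.0031/0.034413 ≈ 0.0901
P(Alerts | urgent-flag) = 0.004165/0.034413 ≈ 0.1210
P(Work | urgent-flag) = 0.003512/0.034413 ≈ 0.1021
P(Promotions | urgent-flag) = 0.000896/0.034413 ≈ 0.0260
P(Newsletters | urgent-flag) = 0.0202125/0.034413 ≈ 0.5874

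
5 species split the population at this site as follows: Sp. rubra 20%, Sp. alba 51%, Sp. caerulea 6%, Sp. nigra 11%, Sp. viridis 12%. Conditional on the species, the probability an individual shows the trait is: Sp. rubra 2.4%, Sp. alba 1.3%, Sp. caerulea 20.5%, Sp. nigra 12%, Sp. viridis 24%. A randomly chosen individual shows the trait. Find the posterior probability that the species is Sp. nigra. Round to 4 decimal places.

By Bayes' rule, posterior ∝ prior × likelihood:
  Sp. rubra: 0.2 × 0.024 = 0.0048
  Sp. alba: 0.51 × 0.013 = 0.00663
  Sp. caerulea: 0.06 × 0.205 = 0.0123
  Sp. nigra: 0.11 × 0.12 = 0.0132
  Sp. viridis: 0.12 × 0.24 = 0.0288
Normalizing constant = 0.06573.
P(Sp. nigra | evidence) = 0.0132 / 0.06573 ≈ 0.2008.

0.2008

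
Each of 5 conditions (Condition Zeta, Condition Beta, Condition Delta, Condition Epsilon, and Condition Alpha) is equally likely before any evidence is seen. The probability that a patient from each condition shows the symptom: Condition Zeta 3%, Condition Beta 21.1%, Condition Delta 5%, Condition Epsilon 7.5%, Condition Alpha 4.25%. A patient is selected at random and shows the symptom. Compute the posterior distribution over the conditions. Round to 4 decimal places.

With a uniform prior (1/5 each), posterior ∝ likelihood:
  Condition Zeta: 0.03
  Condition Beta: 0.211
  Condition Delta: 0.05
  Condition Epsilon: 0.075
  Condition Alpha: 0.0425
Sum = 0.4085.
P(Condition Zeta | symptomatic) = 0.03/0.4085 ≈ 0.0734
P(Condition Beta | symptomatic) = 0.211/0.4085 ≈ 0.5165
P(Condition Delta | symptomatic) = 0.05/0.4085 ≈ 0.1224
P(Condition Epsilon | symptomatic) = 0.075/0.4085 ≈ 0.1836
P(Condition Alpha | symptomatic) = 0.0425/0.4085 ≈ 0.1040

Condition Zeta 0.0734, Condition Beta 0.5165, Condition Delta 0.1224, Condition Epsilon 0.1836, Condition Alpha 0.1040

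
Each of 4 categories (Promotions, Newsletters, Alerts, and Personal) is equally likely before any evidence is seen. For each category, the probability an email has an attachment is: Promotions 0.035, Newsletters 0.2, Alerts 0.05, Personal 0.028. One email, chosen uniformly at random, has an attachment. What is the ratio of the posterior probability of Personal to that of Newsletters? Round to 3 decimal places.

With a uniform prior (1/4 each), posterior ∝ likelihood:
  Promotions: 0.035
  Newsletters: 0.2
  Alerts: 0.05
  Personal: 0.028
Total = 0.313.
The ratio is 0.028 / 0.2 (the normalizer cancels) = 0.140.

0.140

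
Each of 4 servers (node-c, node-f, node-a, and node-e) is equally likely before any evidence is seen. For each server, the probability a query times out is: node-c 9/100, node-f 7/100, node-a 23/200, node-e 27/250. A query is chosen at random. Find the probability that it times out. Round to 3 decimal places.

0.096

Since the prior is uniform, the posterior is proportional to the likelihood:
  node-c: 0.09
  node-f: 0.07
  node-a: 0.115
  node-e: 0.108
P(timeout) = (1/4) × (0.09 + 0.07 + 0.115 + 0.108) = 0.383/4 ≈ 0.096.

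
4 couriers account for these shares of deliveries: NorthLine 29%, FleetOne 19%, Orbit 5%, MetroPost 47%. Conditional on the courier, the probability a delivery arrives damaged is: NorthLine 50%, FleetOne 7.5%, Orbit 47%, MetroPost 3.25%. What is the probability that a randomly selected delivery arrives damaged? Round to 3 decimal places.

Unnormalized posteriors (prior × likelihood):
  NorthLine: 0.29 × 0.5 = 0.145
  FleetOne: 0.19 × 0.075 = 0.01425
  Orbit: 0.05 × 0.47 = 0.0235
  MetroPost: 0.47 × 0.0325 = 0.015275
P(damaged) = 0.145 + 0.01425 + 0.0235 + 0.015275 = 0.198025 → 0.198.

0.198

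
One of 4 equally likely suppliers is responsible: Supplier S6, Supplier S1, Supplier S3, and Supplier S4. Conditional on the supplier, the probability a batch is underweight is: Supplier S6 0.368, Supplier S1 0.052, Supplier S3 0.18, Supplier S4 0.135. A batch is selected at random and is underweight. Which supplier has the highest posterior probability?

With a uniform prior (1/4 each), posterior ∝ likelihood:
  Supplier S6: 0.368
  Supplier S1: 0.052
  Supplier S3: 0.18
  Supplier S4: 0.135
Sum = 0.735.
Largest term belongs to Supplier S6, so Supplier S6 is most probable.

Supplier S6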